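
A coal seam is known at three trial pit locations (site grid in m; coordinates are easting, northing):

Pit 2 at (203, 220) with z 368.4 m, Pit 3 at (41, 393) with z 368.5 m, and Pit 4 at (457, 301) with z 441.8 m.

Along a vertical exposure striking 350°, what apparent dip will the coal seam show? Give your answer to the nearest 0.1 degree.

9.5°

Let the plane be z = a·easting + b·northing + c.
Pit 3−Pit 2: −162a + 173b = 0.1;  Pit 4−Pit 2: 254a + 81b = 73.4.
Solving gives a = 0.22238, b = 0.20882.
Unit vector along 350° is (sin 350°, cos 350°) = (-0.1736, 0.9848).
Slope in that direction = a·(-0.1736) + b·(0.9848) = 0.16703.
Apparent dip = arctan|0.16703| = 9.5° (true dip is 17.0°, so apparent ≤ true as expected).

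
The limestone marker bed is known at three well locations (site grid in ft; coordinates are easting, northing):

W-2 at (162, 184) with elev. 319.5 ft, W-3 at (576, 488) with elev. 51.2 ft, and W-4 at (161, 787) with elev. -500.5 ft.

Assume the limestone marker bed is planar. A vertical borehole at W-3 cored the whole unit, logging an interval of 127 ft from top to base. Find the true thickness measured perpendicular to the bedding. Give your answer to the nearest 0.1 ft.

73.7 ft

Let the plane be z = a·easting + b·northing + c.
W-3−W-2: 414a + 304b = −268.3;  W-4−W-2: −1a + 603b = −820.
Solving gives a = 0.35006, b = −1.35929.
|∇z| = √(a²+b²) = 1.40364, so dip δ = arctan(1.40364) = 54.53°.
True thickness = vertical thickness × cos δ = 127 × cos 54.53° = 73.7 ft.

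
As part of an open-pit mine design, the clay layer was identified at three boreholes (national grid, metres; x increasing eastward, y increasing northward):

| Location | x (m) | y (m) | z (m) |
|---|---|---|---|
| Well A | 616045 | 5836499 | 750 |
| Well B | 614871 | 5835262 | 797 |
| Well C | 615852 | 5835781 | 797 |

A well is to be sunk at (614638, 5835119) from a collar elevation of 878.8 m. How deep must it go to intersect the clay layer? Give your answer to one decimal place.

Two edge vectors: Well A→Well B = (-1174, -1237, 47), Well A→Well C = (-193, -718, 47).
Normal n = (Well A→Well B) × (Well A→Well C) = (-24393, 46107, 604191).
So ∂z/∂x = −n_x/n_z = 0.040372995 and ∂z/∂y = −n_y/n_z = −0.076311961.
Intercept c from Well A: 750 − 24871.58 + 445394.68 = 421273.10.
At (614638, 5835119): z_contact = 24814.78 − 445289.37 + 421273.10 = 798.51 m.
Depth below ground = 878.8 − 798.51 = 80.3 m.

80.3 m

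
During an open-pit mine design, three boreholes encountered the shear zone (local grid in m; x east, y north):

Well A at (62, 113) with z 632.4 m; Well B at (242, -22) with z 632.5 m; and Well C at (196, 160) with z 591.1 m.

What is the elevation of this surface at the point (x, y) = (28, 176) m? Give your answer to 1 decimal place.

Two edge vectors: Well A→Well B = (180, -135, 0.1), Well A→Well C = (134, 47, -41.3).
Normal n = (Well A→Well B) × (Well A→Well C) = (5570.8, 7447.4, 26550).
So ∂z/∂x = −n_x/n_z = −0.20982 and ∂z/∂y = −n_y/n_z = −0.28050.
Intercept c from Well A: 632.4 + 13.01 + 31.70 = 677.11.
At (28, 176): z = −5.9 − 49.4 + 677.11 = 621.9 m.

621.9 m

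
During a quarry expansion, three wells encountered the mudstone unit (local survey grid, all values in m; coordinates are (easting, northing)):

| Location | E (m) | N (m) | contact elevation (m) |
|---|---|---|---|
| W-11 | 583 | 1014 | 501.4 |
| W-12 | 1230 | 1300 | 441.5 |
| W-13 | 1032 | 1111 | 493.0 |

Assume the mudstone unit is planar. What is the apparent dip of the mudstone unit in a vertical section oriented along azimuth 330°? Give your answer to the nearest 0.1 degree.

17.2°

Let the plane be z = a·E + b·N + c.
W-12−W-11: 647a + 286b = −59.9;  W-13−W-11: 449a + 97b = −8.4.
Solving gives a = 0.05191, b = −0.32686.
Unit vector along 330° is (sin 330°, cos 330°) = (-0.5000, 0.8660).
Slope in that direction = a·(-0.5000) + b·(0.8660) = −0.30903.
Apparent dip = arctan|0.30903| = 17.2° (true dip is 18.3°, so apparent ≤ true as expected).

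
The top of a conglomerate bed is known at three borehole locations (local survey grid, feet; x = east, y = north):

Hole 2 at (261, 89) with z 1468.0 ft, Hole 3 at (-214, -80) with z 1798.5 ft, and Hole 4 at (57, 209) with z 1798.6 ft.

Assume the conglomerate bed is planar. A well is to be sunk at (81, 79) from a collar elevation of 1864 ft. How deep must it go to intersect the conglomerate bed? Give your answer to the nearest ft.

Let the plane be z = a·x + b·y + c.
Hole 3−Hole 2: −475a − 169b = 330.5;  Hole 4−Hole 2: −204a + 120b = 330.6.
Solving gives a = −1.04433, b = 0.97963.
Then c = 1468 − a·261 − b·89 = 1653.38.
At (81, 79): z_contact = −84.6 + 77.4 + 1653.38 = 1646.2 ft.
Depth below ground = 1864 − 1646.2 = 218 ft.

218 ft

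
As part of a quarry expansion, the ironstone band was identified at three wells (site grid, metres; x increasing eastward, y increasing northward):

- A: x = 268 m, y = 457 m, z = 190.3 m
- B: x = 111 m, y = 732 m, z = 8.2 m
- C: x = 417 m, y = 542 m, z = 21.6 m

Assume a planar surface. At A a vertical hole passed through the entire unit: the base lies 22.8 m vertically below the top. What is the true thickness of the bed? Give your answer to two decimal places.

Let the plane be z = a·x + b·y + c.
B−A: −157a + 275b = −182.1;  C−A: 149a + 85b = −168.7.
Solving gives a = −0.56911, b = −0.98709.
|∇z| = √(a²+b²) = 1.13940, so dip δ = arctan(1.13940) = 48.73°.
True thickness = vertical thickness × cos δ = 22.8 × cos 48.73° = 15.04 m.

15.04 m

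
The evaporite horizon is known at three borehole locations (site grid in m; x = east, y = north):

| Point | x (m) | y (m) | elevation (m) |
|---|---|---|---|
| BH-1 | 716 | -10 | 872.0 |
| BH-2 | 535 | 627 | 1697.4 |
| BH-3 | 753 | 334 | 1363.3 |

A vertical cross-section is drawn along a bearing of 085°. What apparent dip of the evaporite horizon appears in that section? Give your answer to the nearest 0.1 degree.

24.6°

Let the plane be z = a·x + b·y + c.
BH-2−BH-1: −181a + 637b = 825.4;  BH-3−BH-1: 37a + 344b = 491.3.
Solving gives a = 0.33810, b = 1.39183.
Unit vector along 085° is (sin 85°, cos 85°) = (0.9962, 0.0872).
Slope in that direction = a·(0.9962) + b·(0.0872) = 0.45812.
Apparent dip = arctan|0.45812| = 24.6° (true dip is 55.1°, so apparent ≤ true as expected).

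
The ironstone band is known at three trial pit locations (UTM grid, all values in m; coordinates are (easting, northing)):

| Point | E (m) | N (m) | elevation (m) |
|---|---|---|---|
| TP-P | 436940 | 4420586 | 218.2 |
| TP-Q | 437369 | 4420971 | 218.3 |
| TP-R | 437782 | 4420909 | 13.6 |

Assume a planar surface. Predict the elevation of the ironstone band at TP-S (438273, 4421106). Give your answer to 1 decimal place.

-101.6 m

Let the plane be z = a·E + b·N + c.
TP-Q−TP-P: 429a + 385b = 0.1;  TP-R−TP-P: 842a + 323b = −204.6.
Solving gives a = −0.424579883, b = 0.473363038.
Then c = 218.2 − a·436940 − b·4420586 = −1906807.89.
At (438273, 4421106): z = −186081.9 + 2092788.2 − 1906807.89 = -101.6 m.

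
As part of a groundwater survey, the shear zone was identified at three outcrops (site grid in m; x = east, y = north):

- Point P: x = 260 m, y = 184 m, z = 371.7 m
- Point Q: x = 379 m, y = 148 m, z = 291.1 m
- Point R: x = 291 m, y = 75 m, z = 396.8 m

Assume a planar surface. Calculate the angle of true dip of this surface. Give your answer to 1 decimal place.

43.2°

Two edge vectors: Point P→Point Q = (119, -36, -80.6), Point P→Point R = (31, -109, 25.1).
Normal n = (Point P→Point Q) × (Point P→Point R) = (-9689, -5485.5, -11855).
So ∂z/∂x = −n_x/n_z = −0.81729 and ∂z/∂y = −n_y/n_z = −0.46272.
Gradient magnitude |∇z| = √(a² + b²) = √(0.66797 + 0.21411) = 0.93919.
True dip = arctan(0.93919) = 43.2°, dipping toward ENE (azimuth ≈ 060°).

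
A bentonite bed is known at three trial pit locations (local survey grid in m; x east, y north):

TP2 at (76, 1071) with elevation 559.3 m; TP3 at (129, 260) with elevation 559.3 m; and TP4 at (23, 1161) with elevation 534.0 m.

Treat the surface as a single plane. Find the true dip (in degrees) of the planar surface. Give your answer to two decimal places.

28.28°

Let the plane be z = a·x + b·y + c.
TP3−TP2: 53a − 811b = 0;  TP4−TP2: −53a + 90b = −25.3.
Solving gives a = 0.53695, b = 0.03509.
Gradient magnitude |∇z| = √(a² + b²) = √(0.28831 + 0.00123) = 0.53809.
True dip = arctan(0.53809) = 28.28°, dipping toward W (azimuth ≈ 266°).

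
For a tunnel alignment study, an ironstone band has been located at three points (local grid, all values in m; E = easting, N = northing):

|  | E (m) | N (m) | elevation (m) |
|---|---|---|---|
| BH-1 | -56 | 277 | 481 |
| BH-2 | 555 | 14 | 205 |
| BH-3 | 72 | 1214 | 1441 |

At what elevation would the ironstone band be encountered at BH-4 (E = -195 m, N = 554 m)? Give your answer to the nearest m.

Two edge vectors: BH-1→BH-2 = (611, -263, -276), BH-1→BH-3 = (128, 937, 960).
Normal n = (BH-1→BH-2) × (BH-1→BH-3) = (6132, -621888, 606171).
So ∂z/∂E = −n_x/n_z = −0.01012 and ∂z/∂N = −n_y/n_z = 1.02593.
Intercept c from BH-1: 481 − 0.57 − 284.18 = 196.25.
At (-195, 554): z = 2.0 + 568.4 + 196.25 = 766.6 m.

767 m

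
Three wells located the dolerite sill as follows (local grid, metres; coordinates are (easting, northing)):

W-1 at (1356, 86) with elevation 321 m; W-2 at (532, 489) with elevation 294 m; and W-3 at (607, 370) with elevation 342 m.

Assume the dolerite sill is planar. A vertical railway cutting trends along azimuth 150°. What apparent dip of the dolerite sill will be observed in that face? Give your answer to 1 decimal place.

19.8°

Let the plane be z = a·E + b·N + c.
W-2−W-1: −824a + 403b = −27;  W-3−W-1: −749a + 284b = 21.
Solving gives a = −0.23781, b = −0.55324.
Unit vector along 150° is (sin 150°, cos 150°) = (0.5000, -0.8660).
Slope in that direction = a·(0.5000) + b·(-0.8660) = 0.36022.
Apparent dip = arctan|0.36022| = 19.8° (true dip is 31.1°, so apparent ≤ true as expected).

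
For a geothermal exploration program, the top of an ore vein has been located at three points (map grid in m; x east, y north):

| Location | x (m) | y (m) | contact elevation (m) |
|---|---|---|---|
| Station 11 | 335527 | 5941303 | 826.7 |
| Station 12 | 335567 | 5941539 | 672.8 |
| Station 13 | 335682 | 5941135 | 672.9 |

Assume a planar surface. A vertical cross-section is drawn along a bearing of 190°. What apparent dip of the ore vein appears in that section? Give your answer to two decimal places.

Two edge vectors: Station 11→Station 12 = (40, 236, -153.9), Station 11→Station 13 = (155, -168, -153.8).
Normal n = (Station 11→Station 12) × (Station 11→Station 13) = (-62152, -17702.5, -43300).
So ∂z/∂x = −n_x/n_z = −1.43538 and ∂z/∂y = −n_y/n_z = −0.40883.
Unit vector along 190° is (sin 190°, cos 190°) = (-0.1736, -0.9848).
Slope in that direction = a·(-0.1736) + b·(-0.9848) = 0.65187.
Apparent dip = arctan|0.65187| = 33.10° (true dip is 56.2°, so apparent ≤ true as expected).

33.10°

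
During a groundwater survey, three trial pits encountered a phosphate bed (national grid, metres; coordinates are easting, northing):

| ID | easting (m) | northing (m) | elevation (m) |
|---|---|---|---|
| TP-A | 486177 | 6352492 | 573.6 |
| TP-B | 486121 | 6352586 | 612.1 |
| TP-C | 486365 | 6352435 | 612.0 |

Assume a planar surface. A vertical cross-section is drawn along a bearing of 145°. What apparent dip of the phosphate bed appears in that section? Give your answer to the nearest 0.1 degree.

16.8°

Let the plane be z = a·easting + b·northing + c.
TP-B−TP-A: −56a + 94b = 38.5;  TP-C−TP-A: 188a − 57b = 38.4.
Solving gives a = 0.40084, b = 0.64837.
Unit vector along 145° is (sin 145°, cos 145°) = (0.5736, -0.8192).
Slope in that direction = a·(0.5736) + b·(-0.8192) = −0.30120.
Apparent dip = arctan|0.30120| = 16.8° (true dip is 37.3°, so apparent ≤ true as expected).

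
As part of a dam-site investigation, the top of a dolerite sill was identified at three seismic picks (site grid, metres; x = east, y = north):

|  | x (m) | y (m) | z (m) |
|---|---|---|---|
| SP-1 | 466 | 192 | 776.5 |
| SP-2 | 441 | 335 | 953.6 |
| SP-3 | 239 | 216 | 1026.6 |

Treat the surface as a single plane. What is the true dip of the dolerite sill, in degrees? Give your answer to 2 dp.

55.48°

Two edge vectors: SP-1→SP-2 = (-25, 143, 177.1), SP-1→SP-3 = (-227, 24, 250.1).
Normal n = (SP-1→SP-2) × (SP-1→SP-3) = (31513.9, -33949.2, 31861).
So ∂z/∂x = −n_x/n_z = −0.98911 and ∂z/∂y = −n_y/n_z = 1.06554.
Gradient magnitude |∇z| = √(a² + b²) = √(0.97833 + 1.13538) = 1.45386.
True dip = arctan(1.45386) = 55.48°, dipping toward SE (azimuth ≈ 137°).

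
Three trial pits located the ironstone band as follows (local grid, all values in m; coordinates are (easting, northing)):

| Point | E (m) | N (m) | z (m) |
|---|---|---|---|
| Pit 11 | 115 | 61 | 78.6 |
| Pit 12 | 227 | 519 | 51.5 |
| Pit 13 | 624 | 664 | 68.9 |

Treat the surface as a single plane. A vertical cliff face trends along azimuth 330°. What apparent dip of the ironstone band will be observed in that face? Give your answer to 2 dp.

Two edge vectors: Pit 11→Pit 12 = (112, 458, -27.1), Pit 11→Pit 13 = (509, 603, -9.7).
Normal n = (Pit 11→Pit 12) × (Pit 11→Pit 13) = (11898.7, -12707.5, -165586).
So ∂z/∂E = −n_x/n_z = 0.07186 and ∂z/∂N = −n_y/n_z = −0.07674.
Unit vector along 330° is (sin 330°, cos 330°) = (-0.5000, 0.8660).
Slope in that direction = a·(-0.5000) + b·(0.8660) = −0.10239.
Apparent dip = arctan|0.10239| = 5.85° (true dip is 6.0°, so apparent ≤ true as expected).

5.85°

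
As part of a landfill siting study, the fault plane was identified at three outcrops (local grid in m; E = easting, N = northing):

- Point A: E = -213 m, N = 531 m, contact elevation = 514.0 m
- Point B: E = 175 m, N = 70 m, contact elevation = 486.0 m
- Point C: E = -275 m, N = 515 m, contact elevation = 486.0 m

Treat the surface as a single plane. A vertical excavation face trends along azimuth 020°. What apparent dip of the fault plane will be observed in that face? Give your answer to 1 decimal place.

Let the plane be z = a·E + b·N + c.
Point B−Point A: 388a − 461b = −28;  Point C−Point A: −62a − 16b = −28.
Solving gives a = 0.35815, b = 0.36217.
Unit vector along 020° is (sin 20°, cos 20°) = (0.3420, 0.9397).
Slope in that direction = a·(0.3420) + b·(0.9397) = 0.46283.
Apparent dip = arctan|0.46283| = 24.8° (true dip is 27.0°, so apparent ≤ true as expected).

24.8°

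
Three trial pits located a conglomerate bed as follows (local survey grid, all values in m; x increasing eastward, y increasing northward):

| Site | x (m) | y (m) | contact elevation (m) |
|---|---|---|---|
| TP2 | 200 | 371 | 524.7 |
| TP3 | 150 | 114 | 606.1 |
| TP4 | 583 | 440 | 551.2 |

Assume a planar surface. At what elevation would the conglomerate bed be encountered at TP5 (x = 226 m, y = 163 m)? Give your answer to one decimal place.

Two edge vectors: TP2→TP3 = (-50, -257, 81.4), TP2→TP4 = (383, 69, 26.5).
Normal n = (TP2→TP3) × (TP2→TP4) = (-12427.1, 32501.2, 94981).
So ∂z/∂x = −n_x/n_z = 0.13084 and ∂z/∂y = −n_y/n_z = −0.34219.
Intercept c from TP2: 524.7 − 26.17 + 126.95 = 625.48.
At (226, 163): z = 29.6 − 55.8 + 625.48 = 599.3 m.

599.3 m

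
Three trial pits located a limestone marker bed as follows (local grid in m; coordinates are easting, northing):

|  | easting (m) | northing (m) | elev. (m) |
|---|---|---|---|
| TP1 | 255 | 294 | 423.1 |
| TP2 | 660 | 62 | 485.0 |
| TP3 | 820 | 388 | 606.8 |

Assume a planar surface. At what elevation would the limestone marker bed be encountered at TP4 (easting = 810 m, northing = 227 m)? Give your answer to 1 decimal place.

566.4 m

Two edge vectors: TP1→TP2 = (405, -232, 61.9), TP1→TP3 = (565, 94, 183.7).
Normal n = (TP1→TP2) × (TP1→TP3) = (-48437, -39425, 169150).
So ∂z/∂easting = −n_x/n_z = 0.28636 and ∂z/∂northing = −n_y/n_z = 0.23308.
Intercept c from TP1: 423.1 − 73.02 − 68.52 = 281.55.
At (810, 227): z = 231.9 + 52.9 + 281.55 = 566.4 m.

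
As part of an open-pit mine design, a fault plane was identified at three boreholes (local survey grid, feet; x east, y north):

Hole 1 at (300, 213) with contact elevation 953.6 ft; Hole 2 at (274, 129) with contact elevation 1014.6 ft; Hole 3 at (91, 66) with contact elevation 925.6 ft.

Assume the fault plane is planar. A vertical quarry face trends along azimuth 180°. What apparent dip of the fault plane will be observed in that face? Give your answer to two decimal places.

44.46°

Two edge vectors: Hole 1→Hole 2 = (-26, -84, 61), Hole 1→Hole 3 = (-209, -147, -28).
Normal n = (Hole 1→Hole 2) × (Hole 1→Hole 3) = (11319, -13477, -13734).
So ∂z/∂x = −n_x/n_z = 0.82416 and ∂z/∂y = −n_y/n_z = −0.98129.
Unit vector along 180° is (sin 180°, cos 180°) = (0.0000, -1.0000).
Slope in that direction = a·(0.0000) + b·(-1.0000) = 0.98129.
Apparent dip = arctan|0.98129| = 44.46° (true dip is 52.0°, so apparent ≤ true as expected).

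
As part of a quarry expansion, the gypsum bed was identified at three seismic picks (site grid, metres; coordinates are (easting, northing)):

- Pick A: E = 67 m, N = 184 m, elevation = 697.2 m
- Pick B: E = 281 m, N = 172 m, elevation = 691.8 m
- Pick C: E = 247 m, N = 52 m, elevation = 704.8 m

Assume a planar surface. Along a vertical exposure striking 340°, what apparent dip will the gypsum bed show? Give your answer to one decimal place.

4.7°

Let the plane be z = a·E + b·N + c.
Pick B−Pick A: 214a − 12b = −5.4;  Pick C−Pick A: 180a − 132b = 7.6.
Solving gives a = −0.03082, b = −0.09960.
Unit vector along 340° is (sin 340°, cos 340°) = (-0.3420, 0.9397).
Slope in that direction = a·(-0.3420) + b·(0.9397) = −0.08305.
Apparent dip = arctan|0.08305| = 4.7° (true dip is 6.0°, so apparent ≤ true as expected).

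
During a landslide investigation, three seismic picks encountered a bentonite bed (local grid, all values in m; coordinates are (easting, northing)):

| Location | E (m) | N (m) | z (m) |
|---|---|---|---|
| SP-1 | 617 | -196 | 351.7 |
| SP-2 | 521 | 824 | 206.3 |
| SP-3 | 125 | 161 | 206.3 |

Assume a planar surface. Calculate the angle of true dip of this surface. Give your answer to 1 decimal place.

13.5°

Let the plane be z = a·E + b·N + c.
SP-2−SP-1: −96a + 1020b = −145.4;  SP-3−SP-1: −492a + 357b = −145.4.
Solving gives a = 0.20617, b = −0.12314.
Gradient magnitude |∇z| = √(a² + b²) = √(0.04251 + 0.01516) = 0.24015.
True dip = arctan(0.24015) = 13.5°, dipping toward WNW (azimuth ≈ 301°).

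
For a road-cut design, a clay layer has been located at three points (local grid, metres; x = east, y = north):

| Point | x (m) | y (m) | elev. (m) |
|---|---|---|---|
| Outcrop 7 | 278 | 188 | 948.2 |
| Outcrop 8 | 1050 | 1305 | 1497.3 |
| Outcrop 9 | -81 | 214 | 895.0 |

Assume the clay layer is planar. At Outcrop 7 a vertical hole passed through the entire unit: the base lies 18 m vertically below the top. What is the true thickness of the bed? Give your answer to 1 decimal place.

16.7 m

Let the plane be z = a·x + b·y + c.
Outcrop 8−Outcrop 7: 772a + 1117b = 549.1;  Outcrop 9−Outcrop 7: −359a + 26b = −53.2.
Solving gives a = 0.17503, b = 0.37061.
|∇z| = √(a²+b²) = 0.40987, so dip δ = arctan(0.40987) = 22.29°.
True thickness = vertical thickness × cos δ = 18 × cos 22.29° = 16.7 m.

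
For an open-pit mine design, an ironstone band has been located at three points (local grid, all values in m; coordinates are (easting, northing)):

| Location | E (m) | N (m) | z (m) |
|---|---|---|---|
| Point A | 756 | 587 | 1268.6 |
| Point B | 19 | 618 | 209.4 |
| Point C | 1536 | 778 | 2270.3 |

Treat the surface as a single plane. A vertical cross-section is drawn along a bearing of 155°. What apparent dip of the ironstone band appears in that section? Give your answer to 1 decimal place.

Two edge vectors: Point A→Point B = (-737, 31, -1059.2), Point A→Point C = (780, 191, 1001.7).
Normal n = (Point A→Point B) × (Point A→Point C) = (233359.9, -87923.1, -164947).
So ∂z/∂E = −n_x/n_z = 1.41476 and ∂z/∂N = −n_y/n_z = −0.53304.
Unit vector along 155° is (sin 155°, cos 155°) = (0.4226, -0.9063).
Slope in that direction = a·(0.4226) + b·(-0.9063) = 1.08100.
Apparent dip = arctan|1.08100| = 47.2° (true dip is 56.5°, so apparent ≤ true as expected).

47.2°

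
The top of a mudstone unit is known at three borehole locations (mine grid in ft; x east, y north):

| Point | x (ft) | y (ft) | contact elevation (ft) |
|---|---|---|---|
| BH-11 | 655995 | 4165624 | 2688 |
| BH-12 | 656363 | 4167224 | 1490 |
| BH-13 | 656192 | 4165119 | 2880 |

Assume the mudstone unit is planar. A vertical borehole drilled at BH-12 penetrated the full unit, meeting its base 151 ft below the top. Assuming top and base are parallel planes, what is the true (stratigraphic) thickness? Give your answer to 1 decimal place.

114.9 ft

Let the plane be z = a·x + b·y + c.
BH-12−BH-11: 368a + 1600b = −1198;  BH-13−BH-11: 197a − 505b = 192.
Solving gives a = −0.59434, b = −0.61205.
|∇z| = √(a²+b²) = 0.85314, so dip δ = arctan(0.85314) = 40.47°.
True thickness = vertical thickness × cos δ = 151 × cos 40.47° = 114.9 ft.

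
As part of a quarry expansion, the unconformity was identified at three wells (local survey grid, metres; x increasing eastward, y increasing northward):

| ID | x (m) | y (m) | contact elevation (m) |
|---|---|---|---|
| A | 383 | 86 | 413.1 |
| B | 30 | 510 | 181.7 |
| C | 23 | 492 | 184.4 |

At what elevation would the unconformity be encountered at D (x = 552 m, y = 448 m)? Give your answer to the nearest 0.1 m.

Two edge vectors: A→B = (-353, 424, -231.4), A→C = (-360, 406, -228.7).
Normal n = (A→B) × (A→C) = (-3020.4, 2572.9, 9322).
So ∂z/∂x = −n_x/n_z = 0.32401 and ∂z/∂y = −n_y/n_z = −0.27600.
Intercept c from A: 413.1 − 124.09 + 23.74 = 312.74.
At (552, 448): z = 178.9 − 123.6 + 312.74 = 367.9 m.

367.9 m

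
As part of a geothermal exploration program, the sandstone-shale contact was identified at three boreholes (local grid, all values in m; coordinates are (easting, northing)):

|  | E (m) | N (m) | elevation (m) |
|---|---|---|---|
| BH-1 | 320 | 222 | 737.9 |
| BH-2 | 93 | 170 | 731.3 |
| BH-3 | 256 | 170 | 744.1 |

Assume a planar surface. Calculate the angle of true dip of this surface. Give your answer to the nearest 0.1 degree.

12.9°

Let the plane be z = a·E + b·N + c.
BH-2−BH-1: −227a − 52b = −6.6;  BH-3−BH-1: −64a − 52b = 6.2.
Solving gives a = 0.07853, b = −0.21588.
Gradient magnitude |∇z| = √(a² + b²) = √(0.00617 + 0.04660) = 0.22972.
True dip = arctan(0.22972) = 12.9°, dipping toward NNW (azimuth ≈ 340°).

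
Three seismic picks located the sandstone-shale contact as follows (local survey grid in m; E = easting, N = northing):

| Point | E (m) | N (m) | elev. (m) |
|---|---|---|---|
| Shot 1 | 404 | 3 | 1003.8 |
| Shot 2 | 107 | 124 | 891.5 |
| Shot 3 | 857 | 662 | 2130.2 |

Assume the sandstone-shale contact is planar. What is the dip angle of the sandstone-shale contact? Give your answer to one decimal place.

Two edge vectors: Shot 1→Shot 2 = (-297, 121, -112.3), Shot 1→Shot 3 = (453, 659, 1126.4).
Normal n = (Shot 1→Shot 2) × (Shot 1→Shot 3) = (210300.1, 283668.9, -250536).
So ∂z/∂E = −n_x/n_z = 0.83940 and ∂z/∂N = −n_y/n_z = 1.13225.
Gradient magnitude |∇z| = √(a² + b²) = √(0.70459 + 1.28199) = 1.40946.
True dip = arctan(1.40946) = 54.6°, dipping toward SW (azimuth ≈ 217°).

54.6°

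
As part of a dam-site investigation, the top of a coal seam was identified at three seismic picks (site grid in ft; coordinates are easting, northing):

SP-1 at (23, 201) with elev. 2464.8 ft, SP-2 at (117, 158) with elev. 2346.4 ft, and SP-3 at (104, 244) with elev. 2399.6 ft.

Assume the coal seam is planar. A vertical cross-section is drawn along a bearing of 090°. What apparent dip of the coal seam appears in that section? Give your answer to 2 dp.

Let the plane be z = a·easting + b·northing + c.
SP-2−SP-1: 94a − 43b = −118.4;  SP-3−SP-1: 81a + 43b = −65.2.
Solving gives a = −1.04914, b = 0.46001.
Unit vector along 090° is (sin 90°, cos 90°) = (1.0000, 0.0000).
Slope in that direction = a·(1.0000) + b·(0.0000) = −1.04914.
Apparent dip = arctan|1.04914| = 46.37° (true dip is 48.9°, so apparent ≤ true as expected).

46.37°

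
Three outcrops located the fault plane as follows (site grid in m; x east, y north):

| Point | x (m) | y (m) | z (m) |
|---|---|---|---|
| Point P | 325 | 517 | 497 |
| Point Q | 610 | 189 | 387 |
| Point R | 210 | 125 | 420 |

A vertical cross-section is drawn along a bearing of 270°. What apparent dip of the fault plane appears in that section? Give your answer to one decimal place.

Let the plane be z = a·x + b·y + c.
Point Q−Point P: 285a − 328b = −110;  Point R−Point P: −115a − 392b = −77.
Solving gives a = −0.11954, b = 0.23150.
Unit vector along 270° is (sin 270°, cos 270°) = (-1.0000, -0.0000).
Slope in that direction = a·(-1.0000) + b·(-0.0000) = 0.11954.
Apparent dip = arctan|0.11954| = 6.8° (true dip is 14.6°, so apparent ≤ true as expected).

6.8°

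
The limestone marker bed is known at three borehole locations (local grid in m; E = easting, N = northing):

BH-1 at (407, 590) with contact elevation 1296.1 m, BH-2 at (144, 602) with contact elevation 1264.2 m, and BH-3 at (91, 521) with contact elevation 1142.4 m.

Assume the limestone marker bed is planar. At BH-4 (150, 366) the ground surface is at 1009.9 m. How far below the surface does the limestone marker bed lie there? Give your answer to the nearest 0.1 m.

71.0 m

Let the plane be z = a·E + b·N + c.
BH-2−BH-1: −263a + 12b = −31.9;  BH-3−BH-1: −316a − 69b = −153.7.
Solving gives a = 0.18440, b = 1.38305.
Then c = 1296.1 − a·407 − b·590 = 405.05.
At (150, 366): z_contact = 27.66 + 506.20 + 405.05 = 938.91 m.
Depth below ground = 1009.9 − 938.91 = 71.0 m.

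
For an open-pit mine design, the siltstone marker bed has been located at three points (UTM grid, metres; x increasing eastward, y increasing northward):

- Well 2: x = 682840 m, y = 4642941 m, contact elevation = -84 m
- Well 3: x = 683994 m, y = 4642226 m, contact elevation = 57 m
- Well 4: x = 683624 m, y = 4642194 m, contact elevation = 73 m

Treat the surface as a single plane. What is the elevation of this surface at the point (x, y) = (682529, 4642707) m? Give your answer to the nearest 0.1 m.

-22.0 m

Two edge vectors: Well 2→Well 3 = (1154, -715, 141), Well 2→Well 4 = (784, -747, 157).
Normal n = (Well 2→Well 3) × (Well 2→Well 4) = (-6928, -70634, -301478).
So ∂z/∂x = −n_x/n_z = −0.022980118 and ∂z/∂y = −n_y/n_z = −0.234292386.
Intercept c from Well 2: -84 + 15691.74 + 1087805.73 = 1103413.47.
At (682529, 4642707): z = −15684.6 − 1087750.9 + 1103413.47 = -22.0 m.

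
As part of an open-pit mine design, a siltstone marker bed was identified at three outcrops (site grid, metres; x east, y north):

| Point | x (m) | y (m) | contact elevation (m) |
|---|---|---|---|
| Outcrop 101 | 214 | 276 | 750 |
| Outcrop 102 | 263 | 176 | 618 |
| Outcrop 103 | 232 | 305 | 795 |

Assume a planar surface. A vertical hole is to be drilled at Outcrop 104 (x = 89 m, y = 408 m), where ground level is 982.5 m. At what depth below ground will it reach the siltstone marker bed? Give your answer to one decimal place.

Two edge vectors: Outcrop 101→Outcrop 102 = (49, -100, -132), Outcrop 101→Outcrop 103 = (18, 29, 45).
Normal n = (Outcrop 101→Outcrop 102) × (Outcrop 101→Outcrop 103) = (-672, -4581, 3221).
So ∂z/∂x = −n_x/n_z = 0.20863 and ∂z/∂y = −n_y/n_z = 1.42223.
Intercept c from Outcrop 101: 750 − 44.65 − 392.54 = 312.82.
At (89, 408): z_contact = 18.57 + 580.27 + 312.82 = 911.66 m.
Depth below ground = 982.5 − 911.66 = 70.8 m.

70.8 m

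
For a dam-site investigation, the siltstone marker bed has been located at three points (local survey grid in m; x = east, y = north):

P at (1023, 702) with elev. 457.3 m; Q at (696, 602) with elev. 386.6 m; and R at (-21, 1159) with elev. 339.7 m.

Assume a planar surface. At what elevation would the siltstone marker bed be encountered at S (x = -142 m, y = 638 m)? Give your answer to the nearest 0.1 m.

Let the plane be z = a·x + b·y + c.
Q−P: −327a − 100b = −70.7;  R−P: −1044a + 457b = −117.6.
Solving gives a = 0.173614, b = 0.139284.
Then c = 457.3 − a·1023 − b·702 = 181.92.
At (-142, 638): z = −24.7 + 88.9 + 181.92 = 246.1 m.

246.1 m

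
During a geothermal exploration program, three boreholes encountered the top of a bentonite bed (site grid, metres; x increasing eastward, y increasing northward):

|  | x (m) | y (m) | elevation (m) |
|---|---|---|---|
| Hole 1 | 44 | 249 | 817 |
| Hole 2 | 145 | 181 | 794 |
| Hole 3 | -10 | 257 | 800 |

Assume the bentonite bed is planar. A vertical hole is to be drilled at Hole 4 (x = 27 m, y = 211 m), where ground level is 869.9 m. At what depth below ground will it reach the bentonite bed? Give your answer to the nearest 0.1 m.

Let the plane be z = a·x + b·y + c.
Hole 2−Hole 1: 101a − 68b = −23;  Hole 3−Hole 1: −54a + 8b = −17.
Solving gives a = 0.46788, b = 1.03317.
Then c = 817 − a·44 − b·249 = 539.15.
At (27, 211): z_contact = 12.63 + 218.00 + 539.15 = 769.79 m.
Depth below ground = 869.9 − 769.79 = 100.1 m.

100.1 m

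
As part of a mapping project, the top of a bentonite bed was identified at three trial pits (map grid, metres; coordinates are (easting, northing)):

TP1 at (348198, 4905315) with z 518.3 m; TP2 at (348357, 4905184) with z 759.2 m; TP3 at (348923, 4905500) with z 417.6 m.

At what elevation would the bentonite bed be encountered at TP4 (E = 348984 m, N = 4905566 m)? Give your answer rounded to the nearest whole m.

Two edge vectors: TP1→TP2 = (159, -131, 240.9), TP1→TP3 = (725, 185, -100.7).
Normal n = (TP1→TP2) × (TP1→TP3) = (-31374.8, 190663.8, 124390).
So ∂z/∂E = −n_x/n_z = 0.25222928 and ∂z/∂N = −n_y/n_z = −1.53279042.
Intercept c from TP1: 518.3 − 87825.73 + 7518819.83 = 7431512.40.
At (348984, 4905566): z = 88024.0 − 7519204.6 + 7431512.40 = 331.8 m.

332 m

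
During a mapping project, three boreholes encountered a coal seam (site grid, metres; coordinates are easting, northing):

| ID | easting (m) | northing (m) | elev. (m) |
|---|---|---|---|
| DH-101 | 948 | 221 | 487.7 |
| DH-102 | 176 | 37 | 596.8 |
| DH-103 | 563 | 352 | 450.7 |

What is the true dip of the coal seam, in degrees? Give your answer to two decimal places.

22.42°

Two edge vectors: DH-101→DH-102 = (-772, -184, 109.1), DH-101→DH-103 = (-385, 131, -37).
Normal n = (DH-101→DH-102) × (DH-101→DH-103) = (-7484.1, -70567.5, -171972).
So ∂z/∂easting = −n_x/n_z = −0.04352 and ∂z/∂northing = −n_y/n_z = −0.41034.
Gradient magnitude |∇z| = √(a² + b²) = √(0.00189 + 0.16838) = 0.41264.
True dip = arctan(0.41264) = 22.42°, dipping toward N (azimuth ≈ 006°).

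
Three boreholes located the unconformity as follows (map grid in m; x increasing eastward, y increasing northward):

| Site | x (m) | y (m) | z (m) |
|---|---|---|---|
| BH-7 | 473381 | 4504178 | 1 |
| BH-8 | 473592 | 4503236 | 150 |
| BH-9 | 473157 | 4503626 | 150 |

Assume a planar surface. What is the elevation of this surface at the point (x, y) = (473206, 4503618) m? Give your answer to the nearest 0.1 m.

142.9 m

Two edge vectors: BH-7→BH-8 = (211, -942, 149), BH-7→BH-9 = (-224, -552, 149).
Normal n = (BH-7→BH-8) × (BH-7→BH-9) = (-58110, -64815, -327480).
So ∂z/∂x = −n_x/n_z = −0.177445951 and ∂z/∂y = −n_y/n_z = −0.197920484.
Intercept c from BH-7: 1 + 83999.54 + 891469.09 = 975469.63.
At (473206, 4503618): z = −83968.5 − 891358.3 + 975469.63 = 142.9 m.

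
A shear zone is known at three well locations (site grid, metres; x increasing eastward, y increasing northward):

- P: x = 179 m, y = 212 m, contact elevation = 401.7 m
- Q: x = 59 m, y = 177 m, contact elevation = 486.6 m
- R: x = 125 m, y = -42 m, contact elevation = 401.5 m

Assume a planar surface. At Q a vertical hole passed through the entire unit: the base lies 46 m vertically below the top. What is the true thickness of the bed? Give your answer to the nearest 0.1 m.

Let the plane be z = a·x + b·y + c.
Q−P: −120a − 35b = 84.9;  R−P: −54a − 254b = −0.2.
Solving gives a = −0.75452, b = 0.16120.
|∇z| = √(a²+b²) = 0.77154, so dip δ = arctan(0.77154) = 37.65°.
True thickness = vertical thickness × cos δ = 46 × cos 37.65° = 36.4 m.

36.4 m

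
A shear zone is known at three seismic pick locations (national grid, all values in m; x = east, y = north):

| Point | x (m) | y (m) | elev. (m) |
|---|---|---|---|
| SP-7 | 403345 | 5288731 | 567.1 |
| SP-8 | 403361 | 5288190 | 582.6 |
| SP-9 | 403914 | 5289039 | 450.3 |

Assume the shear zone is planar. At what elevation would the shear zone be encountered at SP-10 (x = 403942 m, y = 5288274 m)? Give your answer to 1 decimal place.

Let the plane be z = a·x + b·y + c.
SP-8−SP-7: 16a − 541b = 15.5;  SP-9−SP-7: 569a + 308b = −116.8.
Solving gives a = −0.186773757, b = −0.034174455.
Then c = 567.1 − a·403345 − b·5288731 = 256640.86.
At (403942, 5288274): z = −75445.8 − 180723.9 + 256640.86 = 471.2 m.

471.2 m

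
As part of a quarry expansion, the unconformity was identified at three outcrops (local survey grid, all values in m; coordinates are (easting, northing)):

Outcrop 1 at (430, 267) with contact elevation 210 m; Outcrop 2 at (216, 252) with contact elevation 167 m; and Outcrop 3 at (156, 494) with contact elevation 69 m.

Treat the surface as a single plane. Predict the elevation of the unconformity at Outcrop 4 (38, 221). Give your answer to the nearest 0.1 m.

Two edge vectors: Outcrop 1→Outcrop 2 = (-214, -15, -43), Outcrop 1→Outcrop 3 = (-274, 227, -141).
Normal n = (Outcrop 1→Outcrop 2) × (Outcrop 1→Outcrop 3) = (11876, -18392, -52688).
So ∂z/∂E = −n_x/n_z = 0.22540 and ∂z/∂N = −n_y/n_z = −0.34907.
Intercept c from Outcrop 1: 210 − 96.92 + 93.20 = 206.28.
At (38, 221): z = 8.6 − 77.1 + 206.28 = 137.7 m.

137.7 m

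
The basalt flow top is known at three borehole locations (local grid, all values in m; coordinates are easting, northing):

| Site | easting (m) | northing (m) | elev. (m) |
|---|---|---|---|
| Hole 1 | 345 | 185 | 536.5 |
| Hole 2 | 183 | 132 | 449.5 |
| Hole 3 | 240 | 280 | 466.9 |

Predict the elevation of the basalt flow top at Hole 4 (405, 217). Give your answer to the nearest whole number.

Two edge vectors: Hole 1→Hole 2 = (-162, -53, -87), Hole 1→Hole 3 = (-105, 95, -69.6).
Normal n = (Hole 1→Hole 2) × (Hole 1→Hole 3) = (11953.8, -2140.2, -20955).
So ∂z/∂easting = −n_x/n_z = 0.57045 and ∂z/∂northing = −n_y/n_z = −0.10213.
Intercept c from Hole 1: 536.5 − 196.81 + 18.89 = 358.59.
At (405, 217): z = 231.0 − 22.2 + 358.59 = 567.5 m.

567 m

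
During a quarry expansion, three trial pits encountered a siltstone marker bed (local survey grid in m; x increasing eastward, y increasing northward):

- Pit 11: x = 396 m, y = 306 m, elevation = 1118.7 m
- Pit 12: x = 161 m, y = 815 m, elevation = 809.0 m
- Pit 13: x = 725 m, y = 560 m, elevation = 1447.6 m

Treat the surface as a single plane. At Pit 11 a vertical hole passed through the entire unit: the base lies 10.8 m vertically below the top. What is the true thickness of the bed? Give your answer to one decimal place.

7.3 m

Let the plane be z = a·x + b·y + c.
Pit 12−Pit 11: −235a + 509b = −309.7;  Pit 13−Pit 11: 329a + 254b = 328.9.
Solving gives a = 1.08331, b = −0.10830.
|∇z| = √(a²+b²) = 1.08871, so dip δ = arctan(1.08871) = 47.43°.
True thickness = vertical thickness × cos δ = 10.8 × cos 47.43° = 7.3 m.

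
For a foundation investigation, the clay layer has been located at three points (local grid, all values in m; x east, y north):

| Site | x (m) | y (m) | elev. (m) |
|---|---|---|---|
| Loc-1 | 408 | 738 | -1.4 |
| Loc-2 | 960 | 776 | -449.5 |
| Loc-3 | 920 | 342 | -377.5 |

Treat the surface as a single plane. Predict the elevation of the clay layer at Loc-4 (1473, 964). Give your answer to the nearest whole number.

Let the plane be z = a·x + b·y + c.
Loc-2−Loc-1: 552a + 38b = −448.1;  Loc-3−Loc-1: 512a − 396b = −376.1.
Solving gives a = −0.80547, b = −0.09166.
Then c = -1.4 − a·408 − b·738 = 394.88.
At (1473, 964): z = −1186.5 − 88.4 + 394.88 = -879.9 m.

-880 m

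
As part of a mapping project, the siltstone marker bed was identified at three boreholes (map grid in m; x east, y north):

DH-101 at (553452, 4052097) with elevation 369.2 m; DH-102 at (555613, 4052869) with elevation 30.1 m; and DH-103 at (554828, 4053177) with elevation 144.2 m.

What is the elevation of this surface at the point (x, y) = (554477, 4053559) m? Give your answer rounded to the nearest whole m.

191 m

Let the plane be z = a·x + b·y + c.
DH-102−DH-101: 2161a + 772b = −339.1;  DH-103−DH-101: 1376a + 1080b = −225.
Solving gives a = −0.15140515, b = −0.01543196.
Then c = 369.2 − a·553452 − b·4052097 = 146696.47.
At (554477, 4053559): z = −83950.7 − 62554.3 + 146696.47 = 191.4 m.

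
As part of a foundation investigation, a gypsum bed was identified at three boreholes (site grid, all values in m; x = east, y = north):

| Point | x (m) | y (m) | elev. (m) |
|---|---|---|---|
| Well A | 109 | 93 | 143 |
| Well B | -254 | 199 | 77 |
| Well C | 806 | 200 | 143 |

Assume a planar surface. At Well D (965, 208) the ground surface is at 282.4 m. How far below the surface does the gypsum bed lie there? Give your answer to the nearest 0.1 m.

132.7 m

Let the plane be z = a·x + b·y + c.
Well B−Well A: −363a + 106b = −66;  Well C−Well A: 697a + 107b = 0.
Solving gives a = 0.06265, b = −0.40810.
Then c = 143 − a·109 − b·93 = 174.12.
At (965, 208): z_contact = 60.46 − 84.88 + 174.12 = 149.70 m.
Depth below ground = 282.4 − 149.70 = 132.7 m.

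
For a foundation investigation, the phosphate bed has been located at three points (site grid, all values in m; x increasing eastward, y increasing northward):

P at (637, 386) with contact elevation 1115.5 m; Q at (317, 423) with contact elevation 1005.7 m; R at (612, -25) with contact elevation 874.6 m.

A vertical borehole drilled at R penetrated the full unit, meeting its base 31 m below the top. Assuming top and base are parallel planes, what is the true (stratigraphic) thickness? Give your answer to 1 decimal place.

Two edge vectors: P→Q = (-320, 37, -109.8), P→R = (-25, -411, -240.9).
Normal n = (P→Q) × (P→R) = (-54041.1, -74343, 132445).
So ∂z/∂x = −n_x/n_z = 0.40803 and ∂z/∂y = −n_y/n_z = 0.56131.
|∇z| = √(a²+b²) = 0.69394, so dip δ = arctan(0.69394) = 34.76°.
True thickness = vertical thickness × cos δ = 31 × cos 34.76° = 25.5 m.

25.5 m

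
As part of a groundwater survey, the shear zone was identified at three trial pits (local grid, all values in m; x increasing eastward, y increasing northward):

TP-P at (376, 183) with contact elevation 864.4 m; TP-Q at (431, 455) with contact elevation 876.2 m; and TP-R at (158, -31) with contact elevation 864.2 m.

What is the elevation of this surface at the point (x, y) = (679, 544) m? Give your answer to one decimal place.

868.1 m

Let the plane be z = a·x + b·y + c.
TP-Q−TP-P: 55a + 272b = 11.8;  TP-R−TP-P: −218a − 214b = −0.2.
Solving gives a = −0.05199, b = 0.05389.
Then c = 864.4 − a·376 − b·183 = 874.08.
At (679, 544): z = −35.3 + 29.3 + 874.08 = 868.1 m.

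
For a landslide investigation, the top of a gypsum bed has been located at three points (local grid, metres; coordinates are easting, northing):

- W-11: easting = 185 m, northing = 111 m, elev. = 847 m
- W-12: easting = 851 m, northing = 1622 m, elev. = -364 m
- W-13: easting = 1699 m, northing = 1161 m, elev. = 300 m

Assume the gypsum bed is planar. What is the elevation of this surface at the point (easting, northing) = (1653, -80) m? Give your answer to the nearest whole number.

1435 m

Let the plane be z = a·easting + b·northing + c.
W-12−W-11: 666a + 1511b = −1211;  W-13−W-11: 1514a + 1050b = −547.
Solving gives a = 0.28019, b = −0.92495.
Then c = 847 − a·185 − b·111 = 897.84.
At (1653, -80): z = 463.1 + 74.0 + 897.84 = 1435.0 m.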